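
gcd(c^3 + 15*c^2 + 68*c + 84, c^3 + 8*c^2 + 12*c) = c^2 + 8*c + 12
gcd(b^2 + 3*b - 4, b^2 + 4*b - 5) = b - 1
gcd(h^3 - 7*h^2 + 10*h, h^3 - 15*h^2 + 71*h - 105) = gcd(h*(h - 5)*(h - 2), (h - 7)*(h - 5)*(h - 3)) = h - 5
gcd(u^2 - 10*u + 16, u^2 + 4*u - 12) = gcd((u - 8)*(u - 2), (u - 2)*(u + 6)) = u - 2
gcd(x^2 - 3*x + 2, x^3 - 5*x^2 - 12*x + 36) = x - 2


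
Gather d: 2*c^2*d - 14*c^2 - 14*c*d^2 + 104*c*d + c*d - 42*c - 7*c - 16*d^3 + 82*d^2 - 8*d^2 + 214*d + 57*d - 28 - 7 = -14*c^2 - 49*c - 16*d^3 + d^2*(74 - 14*c) + d*(2*c^2 + 105*c + 271) - 35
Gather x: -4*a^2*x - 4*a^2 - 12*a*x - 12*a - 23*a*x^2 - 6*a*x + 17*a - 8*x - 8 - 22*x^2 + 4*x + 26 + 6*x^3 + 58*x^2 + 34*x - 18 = -4*a^2 + 5*a + 6*x^3 + x^2*(36 - 23*a) + x*(-4*a^2 - 18*a + 30)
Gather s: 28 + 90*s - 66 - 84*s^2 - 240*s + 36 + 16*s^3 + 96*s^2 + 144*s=16*s^3 + 12*s^2 - 6*s - 2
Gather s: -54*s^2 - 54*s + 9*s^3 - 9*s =9*s^3 - 54*s^2 - 63*s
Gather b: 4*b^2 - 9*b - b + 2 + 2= 4*b^2 - 10*b + 4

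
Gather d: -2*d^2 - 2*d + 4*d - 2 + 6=-2*d^2 + 2*d + 4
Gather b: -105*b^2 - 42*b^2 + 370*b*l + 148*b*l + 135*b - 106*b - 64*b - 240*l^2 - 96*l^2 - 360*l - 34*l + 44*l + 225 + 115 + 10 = -147*b^2 + b*(518*l - 35) - 336*l^2 - 350*l + 350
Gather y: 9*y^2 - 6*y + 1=9*y^2 - 6*y + 1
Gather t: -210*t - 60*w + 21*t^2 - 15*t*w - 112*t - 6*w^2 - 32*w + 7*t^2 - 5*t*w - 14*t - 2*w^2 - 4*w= 28*t^2 + t*(-20*w - 336) - 8*w^2 - 96*w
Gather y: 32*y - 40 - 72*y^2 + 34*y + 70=-72*y^2 + 66*y + 30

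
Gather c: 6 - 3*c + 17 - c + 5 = 28 - 4*c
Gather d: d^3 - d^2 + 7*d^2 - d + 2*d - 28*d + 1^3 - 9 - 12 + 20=d^3 + 6*d^2 - 27*d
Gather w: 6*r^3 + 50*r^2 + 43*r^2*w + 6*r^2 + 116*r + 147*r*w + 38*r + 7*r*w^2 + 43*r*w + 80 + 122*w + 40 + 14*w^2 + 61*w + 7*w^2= 6*r^3 + 56*r^2 + 154*r + w^2*(7*r + 21) + w*(43*r^2 + 190*r + 183) + 120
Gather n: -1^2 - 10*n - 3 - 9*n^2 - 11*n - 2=-9*n^2 - 21*n - 6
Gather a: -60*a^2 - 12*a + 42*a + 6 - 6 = -60*a^2 + 30*a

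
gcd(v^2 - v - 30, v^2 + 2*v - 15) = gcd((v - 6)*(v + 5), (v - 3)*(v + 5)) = v + 5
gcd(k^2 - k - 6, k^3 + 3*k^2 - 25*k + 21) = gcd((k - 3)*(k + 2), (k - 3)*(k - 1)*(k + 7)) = k - 3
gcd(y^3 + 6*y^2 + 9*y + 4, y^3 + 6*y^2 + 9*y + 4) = y^3 + 6*y^2 + 9*y + 4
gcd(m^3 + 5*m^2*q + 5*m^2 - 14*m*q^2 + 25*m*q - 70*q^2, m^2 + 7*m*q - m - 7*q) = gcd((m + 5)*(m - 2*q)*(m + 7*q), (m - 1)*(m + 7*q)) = m + 7*q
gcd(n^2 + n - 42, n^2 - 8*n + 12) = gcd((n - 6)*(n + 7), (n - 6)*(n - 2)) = n - 6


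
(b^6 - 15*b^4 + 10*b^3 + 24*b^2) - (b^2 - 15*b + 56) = b^6 - 15*b^4 + 10*b^3 + 23*b^2 + 15*b - 56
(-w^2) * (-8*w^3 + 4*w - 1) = 8*w^5 - 4*w^3 + w^2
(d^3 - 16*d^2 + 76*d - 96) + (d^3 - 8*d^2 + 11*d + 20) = 2*d^3 - 24*d^2 + 87*d - 76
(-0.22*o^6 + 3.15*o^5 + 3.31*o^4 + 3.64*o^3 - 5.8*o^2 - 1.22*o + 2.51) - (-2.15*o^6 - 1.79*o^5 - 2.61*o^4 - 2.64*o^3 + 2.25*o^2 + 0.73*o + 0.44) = 1.93*o^6 + 4.94*o^5 + 5.92*o^4 + 6.28*o^3 - 8.05*o^2 - 1.95*o + 2.07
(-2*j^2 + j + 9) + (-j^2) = -3*j^2 + j + 9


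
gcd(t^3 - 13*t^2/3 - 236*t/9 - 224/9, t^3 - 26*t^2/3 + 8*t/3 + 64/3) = t^2 - 20*t/3 - 32/3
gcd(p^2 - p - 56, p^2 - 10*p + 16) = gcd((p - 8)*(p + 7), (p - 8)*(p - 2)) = p - 8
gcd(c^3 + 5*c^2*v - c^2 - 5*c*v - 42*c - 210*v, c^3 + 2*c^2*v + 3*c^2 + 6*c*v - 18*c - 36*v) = c + 6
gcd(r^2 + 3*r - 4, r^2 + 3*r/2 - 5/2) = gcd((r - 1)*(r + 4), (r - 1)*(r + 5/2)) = r - 1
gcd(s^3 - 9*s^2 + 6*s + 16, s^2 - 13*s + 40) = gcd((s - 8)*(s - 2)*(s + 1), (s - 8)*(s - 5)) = s - 8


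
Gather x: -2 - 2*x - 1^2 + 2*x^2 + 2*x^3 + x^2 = 2*x^3 + 3*x^2 - 2*x - 3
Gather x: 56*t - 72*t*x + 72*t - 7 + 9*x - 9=128*t + x*(9 - 72*t) - 16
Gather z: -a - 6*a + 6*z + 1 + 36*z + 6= -7*a + 42*z + 7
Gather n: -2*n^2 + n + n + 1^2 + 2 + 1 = -2*n^2 + 2*n + 4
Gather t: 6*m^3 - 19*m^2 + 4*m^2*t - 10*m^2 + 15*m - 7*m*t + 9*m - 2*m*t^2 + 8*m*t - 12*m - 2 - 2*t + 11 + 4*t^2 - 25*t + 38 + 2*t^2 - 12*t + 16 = 6*m^3 - 29*m^2 + 12*m + t^2*(6 - 2*m) + t*(4*m^2 + m - 39) + 63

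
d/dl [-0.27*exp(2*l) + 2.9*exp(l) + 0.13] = (2.9 - 0.54*exp(l))*exp(l)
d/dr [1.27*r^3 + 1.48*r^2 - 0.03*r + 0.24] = 3.81*r^2 + 2.96*r - 0.03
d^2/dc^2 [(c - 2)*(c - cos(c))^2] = 2*(c - 2)*(c - cos(c))*cos(c) + 2*(c - 2)*(sin(c) + 1)^2 + 4*(c - cos(c))*(sin(c) + 1)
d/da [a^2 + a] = 2*a + 1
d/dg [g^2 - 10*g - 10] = 2*g - 10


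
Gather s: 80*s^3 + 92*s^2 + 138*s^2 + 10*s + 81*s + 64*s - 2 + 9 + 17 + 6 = 80*s^3 + 230*s^2 + 155*s + 30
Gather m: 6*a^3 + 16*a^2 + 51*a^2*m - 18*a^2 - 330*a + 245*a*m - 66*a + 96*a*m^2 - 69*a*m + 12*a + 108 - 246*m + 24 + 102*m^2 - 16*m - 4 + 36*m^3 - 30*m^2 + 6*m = 6*a^3 - 2*a^2 - 384*a + 36*m^3 + m^2*(96*a + 72) + m*(51*a^2 + 176*a - 256) + 128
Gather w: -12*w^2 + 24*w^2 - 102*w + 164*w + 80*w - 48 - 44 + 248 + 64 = 12*w^2 + 142*w + 220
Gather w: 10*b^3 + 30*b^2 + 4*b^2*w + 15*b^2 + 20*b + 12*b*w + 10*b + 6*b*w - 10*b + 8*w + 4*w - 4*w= 10*b^3 + 45*b^2 + 20*b + w*(4*b^2 + 18*b + 8)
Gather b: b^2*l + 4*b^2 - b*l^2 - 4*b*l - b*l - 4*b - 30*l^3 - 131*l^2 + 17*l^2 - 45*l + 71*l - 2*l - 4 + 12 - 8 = b^2*(l + 4) + b*(-l^2 - 5*l - 4) - 30*l^3 - 114*l^2 + 24*l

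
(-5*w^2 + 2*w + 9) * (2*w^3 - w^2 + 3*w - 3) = -10*w^5 + 9*w^4 + w^3 + 12*w^2 + 21*w - 27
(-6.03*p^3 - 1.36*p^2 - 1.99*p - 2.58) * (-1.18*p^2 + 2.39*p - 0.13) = 7.1154*p^5 - 12.8069*p^4 - 0.118300000000001*p^3 - 1.5349*p^2 - 5.9075*p + 0.3354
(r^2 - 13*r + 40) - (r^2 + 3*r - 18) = 58 - 16*r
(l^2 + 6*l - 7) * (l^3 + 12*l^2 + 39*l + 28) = l^5 + 18*l^4 + 104*l^3 + 178*l^2 - 105*l - 196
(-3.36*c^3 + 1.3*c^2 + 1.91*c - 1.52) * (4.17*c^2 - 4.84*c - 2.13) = -14.0112*c^5 + 21.6834*c^4 + 8.8295*c^3 - 18.3518*c^2 + 3.2885*c + 3.2376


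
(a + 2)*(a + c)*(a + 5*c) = a^3 + 6*a^2*c + 2*a^2 + 5*a*c^2 + 12*a*c + 10*c^2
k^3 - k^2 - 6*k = k*(k - 3)*(k + 2)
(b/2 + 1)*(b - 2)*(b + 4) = b^3/2 + 2*b^2 - 2*b - 8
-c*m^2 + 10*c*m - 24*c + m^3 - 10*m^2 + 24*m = (-c + m)*(m - 6)*(m - 4)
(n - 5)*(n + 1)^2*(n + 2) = n^4 - n^3 - 15*n^2 - 23*n - 10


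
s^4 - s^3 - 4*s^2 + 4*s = s*(s - 2)*(s - 1)*(s + 2)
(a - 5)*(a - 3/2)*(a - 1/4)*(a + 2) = a^4 - 19*a^3/4 - 35*a^2/8 + 131*a/8 - 15/4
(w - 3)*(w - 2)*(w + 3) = w^3 - 2*w^2 - 9*w + 18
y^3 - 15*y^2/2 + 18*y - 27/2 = (y - 3)^2*(y - 3/2)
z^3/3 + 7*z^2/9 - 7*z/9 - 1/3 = (z/3 + 1)*(z - 1)*(z + 1/3)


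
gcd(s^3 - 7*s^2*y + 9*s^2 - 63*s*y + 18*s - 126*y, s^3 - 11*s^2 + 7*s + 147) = s + 3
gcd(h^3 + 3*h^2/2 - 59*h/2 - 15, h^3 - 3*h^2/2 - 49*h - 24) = h^2 + 13*h/2 + 3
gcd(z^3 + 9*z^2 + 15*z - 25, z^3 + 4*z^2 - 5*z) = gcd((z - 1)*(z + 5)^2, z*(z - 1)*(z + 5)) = z^2 + 4*z - 5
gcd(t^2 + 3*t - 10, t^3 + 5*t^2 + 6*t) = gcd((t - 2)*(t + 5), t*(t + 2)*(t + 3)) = 1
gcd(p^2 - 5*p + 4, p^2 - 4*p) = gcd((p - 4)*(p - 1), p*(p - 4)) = p - 4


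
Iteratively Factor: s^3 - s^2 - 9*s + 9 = (s - 1)*(s^2 - 9) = (s - 3)*(s - 1)*(s + 3)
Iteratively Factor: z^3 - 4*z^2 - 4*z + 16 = (z + 2)*(z^2 - 6*z + 8) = (z - 4)*(z + 2)*(z - 2)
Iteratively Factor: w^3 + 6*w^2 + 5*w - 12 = (w - 1)*(w^2 + 7*w + 12) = (w - 1)*(w + 4)*(w + 3)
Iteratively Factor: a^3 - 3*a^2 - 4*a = (a + 1)*(a^2 - 4*a) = a*(a + 1)*(a - 4)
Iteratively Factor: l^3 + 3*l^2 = (l)*(l^2 + 3*l) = l*(l + 3)*(l)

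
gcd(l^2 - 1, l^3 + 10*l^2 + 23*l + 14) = l + 1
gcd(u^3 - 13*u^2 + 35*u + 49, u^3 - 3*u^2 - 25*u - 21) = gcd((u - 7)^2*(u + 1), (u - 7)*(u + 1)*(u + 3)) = u^2 - 6*u - 7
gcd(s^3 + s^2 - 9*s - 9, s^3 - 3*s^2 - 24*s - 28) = 1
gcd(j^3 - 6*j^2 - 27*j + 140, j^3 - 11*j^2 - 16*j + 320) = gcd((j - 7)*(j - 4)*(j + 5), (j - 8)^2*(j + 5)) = j + 5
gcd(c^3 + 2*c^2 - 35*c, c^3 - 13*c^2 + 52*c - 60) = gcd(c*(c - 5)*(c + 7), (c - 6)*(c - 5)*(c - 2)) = c - 5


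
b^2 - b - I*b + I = (b - 1)*(b - I)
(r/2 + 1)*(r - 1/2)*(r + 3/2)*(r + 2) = r^4/2 + 5*r^3/2 + 29*r^2/8 + r/2 - 3/2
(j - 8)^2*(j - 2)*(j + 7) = j^4 - 11*j^3 - 30*j^2 + 544*j - 896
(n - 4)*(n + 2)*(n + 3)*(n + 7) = n^4 + 8*n^3 - 7*n^2 - 122*n - 168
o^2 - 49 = (o - 7)*(o + 7)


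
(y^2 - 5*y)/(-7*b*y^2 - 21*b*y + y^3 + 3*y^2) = (5 - y)/(7*b*y + 21*b - y^2 - 3*y)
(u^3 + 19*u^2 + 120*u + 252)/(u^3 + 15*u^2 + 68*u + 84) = (u + 6)/(u + 2)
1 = 1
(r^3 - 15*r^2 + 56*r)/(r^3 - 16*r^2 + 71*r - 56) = r/(r - 1)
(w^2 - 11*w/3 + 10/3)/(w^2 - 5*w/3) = (w - 2)/w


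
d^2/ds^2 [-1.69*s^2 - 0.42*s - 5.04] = -3.38000000000000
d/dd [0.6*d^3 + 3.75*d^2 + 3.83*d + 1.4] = 1.8*d^2 + 7.5*d + 3.83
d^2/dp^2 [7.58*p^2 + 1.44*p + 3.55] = 15.1600000000000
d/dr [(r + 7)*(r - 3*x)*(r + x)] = 3*r^2 - 4*r*x + 14*r - 3*x^2 - 14*x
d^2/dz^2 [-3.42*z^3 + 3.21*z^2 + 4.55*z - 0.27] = 6.42 - 20.52*z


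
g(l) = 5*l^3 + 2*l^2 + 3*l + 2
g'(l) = 15*l^2 + 4*l + 3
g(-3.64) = -223.56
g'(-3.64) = 187.18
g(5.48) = 901.33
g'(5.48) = 475.38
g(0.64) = 6.05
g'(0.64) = 11.70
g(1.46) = 26.20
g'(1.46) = 40.81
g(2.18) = 69.85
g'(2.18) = 83.01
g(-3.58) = -212.52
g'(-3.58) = 180.93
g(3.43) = 237.59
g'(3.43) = 193.19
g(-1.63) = -19.23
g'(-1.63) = 36.33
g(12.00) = 8966.00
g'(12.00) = 2211.00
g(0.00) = 2.00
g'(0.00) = 3.00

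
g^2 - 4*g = g*(g - 4)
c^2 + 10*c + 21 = (c + 3)*(c + 7)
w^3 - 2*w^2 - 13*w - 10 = (w - 5)*(w + 1)*(w + 2)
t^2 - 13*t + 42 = (t - 7)*(t - 6)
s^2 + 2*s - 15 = (s - 3)*(s + 5)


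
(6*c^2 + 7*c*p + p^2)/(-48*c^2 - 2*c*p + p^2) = (c + p)/(-8*c + p)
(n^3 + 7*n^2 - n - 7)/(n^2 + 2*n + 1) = (n^2 + 6*n - 7)/(n + 1)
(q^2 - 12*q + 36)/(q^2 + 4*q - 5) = (q^2 - 12*q + 36)/(q^2 + 4*q - 5)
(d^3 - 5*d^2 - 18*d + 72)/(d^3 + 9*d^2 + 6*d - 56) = (d^2 - 9*d + 18)/(d^2 + 5*d - 14)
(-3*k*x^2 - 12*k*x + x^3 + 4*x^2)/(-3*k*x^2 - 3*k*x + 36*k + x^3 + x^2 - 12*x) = x/(x - 3)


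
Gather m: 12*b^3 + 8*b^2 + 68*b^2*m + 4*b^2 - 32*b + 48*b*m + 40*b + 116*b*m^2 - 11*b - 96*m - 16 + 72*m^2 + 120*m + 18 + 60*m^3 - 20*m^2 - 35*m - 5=12*b^3 + 12*b^2 - 3*b + 60*m^3 + m^2*(116*b + 52) + m*(68*b^2 + 48*b - 11) - 3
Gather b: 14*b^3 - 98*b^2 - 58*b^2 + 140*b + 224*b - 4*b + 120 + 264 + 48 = 14*b^3 - 156*b^2 + 360*b + 432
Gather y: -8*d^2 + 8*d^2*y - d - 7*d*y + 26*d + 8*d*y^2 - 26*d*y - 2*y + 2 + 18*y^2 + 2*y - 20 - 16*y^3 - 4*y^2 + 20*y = -8*d^2 + 25*d - 16*y^3 + y^2*(8*d + 14) + y*(8*d^2 - 33*d + 20) - 18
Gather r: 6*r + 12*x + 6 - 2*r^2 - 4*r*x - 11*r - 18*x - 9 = -2*r^2 + r*(-4*x - 5) - 6*x - 3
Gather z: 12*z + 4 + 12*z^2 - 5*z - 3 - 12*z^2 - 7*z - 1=0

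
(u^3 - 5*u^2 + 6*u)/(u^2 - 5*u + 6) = u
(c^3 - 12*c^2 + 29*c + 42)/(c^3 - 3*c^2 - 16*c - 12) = (c - 7)/(c + 2)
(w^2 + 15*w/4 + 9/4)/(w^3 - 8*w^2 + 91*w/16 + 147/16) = 4*(w + 3)/(4*w^2 - 35*w + 49)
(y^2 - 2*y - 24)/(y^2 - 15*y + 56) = (y^2 - 2*y - 24)/(y^2 - 15*y + 56)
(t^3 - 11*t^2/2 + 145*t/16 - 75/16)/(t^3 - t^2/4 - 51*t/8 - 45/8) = (16*t^2 - 40*t + 25)/(2*(8*t^2 + 22*t + 15))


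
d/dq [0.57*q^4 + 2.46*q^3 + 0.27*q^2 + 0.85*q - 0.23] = 2.28*q^3 + 7.38*q^2 + 0.54*q + 0.85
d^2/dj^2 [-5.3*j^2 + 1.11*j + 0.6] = -10.6000000000000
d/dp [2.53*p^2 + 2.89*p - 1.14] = 5.06*p + 2.89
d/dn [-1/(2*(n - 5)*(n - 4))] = (n - 9/2)/((n - 5)^2*(n - 4)^2)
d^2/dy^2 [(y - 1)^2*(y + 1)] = 6*y - 2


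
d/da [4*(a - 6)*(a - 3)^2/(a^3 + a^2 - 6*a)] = 4*(13*a^4 - 102*a^3 + 189*a^2 + 108*a - 324)/(a^2*(a^4 + 2*a^3 - 11*a^2 - 12*a + 36))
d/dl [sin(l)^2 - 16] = sin(2*l)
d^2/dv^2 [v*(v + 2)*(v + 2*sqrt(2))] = 6*v + 4 + 4*sqrt(2)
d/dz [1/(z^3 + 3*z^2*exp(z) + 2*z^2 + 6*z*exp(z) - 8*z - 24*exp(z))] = (-3*z^2*exp(z) - 3*z^2 - 12*z*exp(z) - 4*z + 18*exp(z) + 8)/(z^3 + 3*z^2*exp(z) + 2*z^2 + 6*z*exp(z) - 8*z - 24*exp(z))^2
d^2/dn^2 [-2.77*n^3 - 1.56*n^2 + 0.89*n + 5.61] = -16.62*n - 3.12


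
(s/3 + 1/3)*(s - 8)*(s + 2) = s^3/3 - 5*s^2/3 - 22*s/3 - 16/3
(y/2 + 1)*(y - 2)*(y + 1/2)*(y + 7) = y^4/2 + 15*y^3/4 - y^2/4 - 15*y - 7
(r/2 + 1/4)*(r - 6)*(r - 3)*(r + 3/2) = r^4/2 - 7*r^3/2 + 3*r^2/8 + 117*r/8 + 27/4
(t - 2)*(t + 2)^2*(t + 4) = t^4 + 6*t^3 + 4*t^2 - 24*t - 32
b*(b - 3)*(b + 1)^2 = b^4 - b^3 - 5*b^2 - 3*b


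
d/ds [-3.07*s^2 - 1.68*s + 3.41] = -6.14*s - 1.68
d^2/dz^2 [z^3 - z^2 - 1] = 6*z - 2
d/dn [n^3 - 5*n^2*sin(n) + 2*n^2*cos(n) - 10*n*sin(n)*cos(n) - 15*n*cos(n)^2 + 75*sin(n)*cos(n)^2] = -2*n^2*sin(n) - 5*n^2*cos(n) + 3*n^2 - 10*n*sin(n) + 15*n*sin(2*n) + 4*n*cos(n) - 10*n*cos(2*n) - 5*sin(2*n) + 75*cos(n)/4 - 15*cos(2*n)/2 + 225*cos(3*n)/4 - 15/2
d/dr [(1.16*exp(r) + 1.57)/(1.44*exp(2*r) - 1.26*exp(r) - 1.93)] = (-(1.16*exp(r) + 1.57)*(2.88*exp(r) - 1.26) + 1.6704*exp(2*r) - 1.4616*exp(r) - 2.2388)*exp(r)/(-1.44*exp(2*r) + 1.26*exp(r) + 1.93)^2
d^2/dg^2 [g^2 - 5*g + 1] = 2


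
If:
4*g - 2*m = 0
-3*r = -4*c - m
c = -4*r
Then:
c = -4*r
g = 19*r/2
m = 19*r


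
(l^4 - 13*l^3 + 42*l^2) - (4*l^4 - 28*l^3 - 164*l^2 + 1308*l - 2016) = -3*l^4 + 15*l^3 + 206*l^2 - 1308*l + 2016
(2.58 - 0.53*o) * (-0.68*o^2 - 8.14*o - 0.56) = 0.3604*o^3 + 2.5598*o^2 - 20.7044*o - 1.4448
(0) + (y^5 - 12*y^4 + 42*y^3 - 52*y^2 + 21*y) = y^5 - 12*y^4 + 42*y^3 - 52*y^2 + 21*y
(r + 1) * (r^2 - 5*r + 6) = r^3 - 4*r^2 + r + 6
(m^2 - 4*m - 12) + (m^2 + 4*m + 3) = 2*m^2 - 9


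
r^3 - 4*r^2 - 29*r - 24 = (r - 8)*(r + 1)*(r + 3)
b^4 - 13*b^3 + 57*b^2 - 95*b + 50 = (b - 5)^2*(b - 2)*(b - 1)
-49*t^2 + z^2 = (-7*t + z)*(7*t + z)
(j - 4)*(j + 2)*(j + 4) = j^3 + 2*j^2 - 16*j - 32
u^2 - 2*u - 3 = (u - 3)*(u + 1)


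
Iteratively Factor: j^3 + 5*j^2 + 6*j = (j + 3)*(j^2 + 2*j) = j*(j + 3)*(j + 2)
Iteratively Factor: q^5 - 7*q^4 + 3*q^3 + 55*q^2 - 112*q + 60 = (q - 5)*(q^4 - 2*q^3 - 7*q^2 + 20*q - 12) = (q - 5)*(q - 2)*(q^3 - 7*q + 6) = (q - 5)*(q - 2)*(q - 1)*(q^2 + q - 6) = (q - 5)*(q - 2)^2*(q - 1)*(q + 3)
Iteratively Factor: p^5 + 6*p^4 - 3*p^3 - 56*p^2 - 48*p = (p - 3)*(p^4 + 9*p^3 + 24*p^2 + 16*p) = (p - 3)*(p + 4)*(p^3 + 5*p^2 + 4*p) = p*(p - 3)*(p + 4)*(p^2 + 5*p + 4) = p*(p - 3)*(p + 4)^2*(p + 1)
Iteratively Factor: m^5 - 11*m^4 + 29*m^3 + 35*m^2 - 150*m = (m - 5)*(m^4 - 6*m^3 - m^2 + 30*m) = m*(m - 5)*(m^3 - 6*m^2 - m + 30) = m*(m - 5)*(m - 3)*(m^2 - 3*m - 10) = m*(m - 5)*(m - 3)*(m + 2)*(m - 5)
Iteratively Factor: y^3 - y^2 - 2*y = (y)*(y^2 - y - 2) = y*(y + 1)*(y - 2)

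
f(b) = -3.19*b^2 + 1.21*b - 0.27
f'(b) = 1.21 - 6.38*b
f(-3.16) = -35.95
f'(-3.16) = 21.37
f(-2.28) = -19.61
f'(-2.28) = 15.76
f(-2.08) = -16.59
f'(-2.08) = 14.48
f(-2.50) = -23.23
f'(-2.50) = 17.16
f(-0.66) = -2.46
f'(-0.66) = 5.42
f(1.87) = -9.16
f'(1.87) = -10.72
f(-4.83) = -80.53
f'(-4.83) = 32.03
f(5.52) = -90.79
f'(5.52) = -34.01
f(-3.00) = -32.61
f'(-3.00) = 20.35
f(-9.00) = -269.55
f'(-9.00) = 58.63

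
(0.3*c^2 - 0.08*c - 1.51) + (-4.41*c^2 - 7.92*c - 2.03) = -4.11*c^2 - 8.0*c - 3.54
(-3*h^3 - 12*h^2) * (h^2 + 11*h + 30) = -3*h^5 - 45*h^4 - 222*h^3 - 360*h^2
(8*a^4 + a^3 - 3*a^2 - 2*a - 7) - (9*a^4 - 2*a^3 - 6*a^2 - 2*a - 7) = -a^4 + 3*a^3 + 3*a^2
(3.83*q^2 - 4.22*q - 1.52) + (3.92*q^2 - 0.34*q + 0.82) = 7.75*q^2 - 4.56*q - 0.7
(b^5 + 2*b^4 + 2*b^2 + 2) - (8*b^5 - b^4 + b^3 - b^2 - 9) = -7*b^5 + 3*b^4 - b^3 + 3*b^2 + 11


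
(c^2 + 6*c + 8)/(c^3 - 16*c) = (c + 2)/(c*(c - 4))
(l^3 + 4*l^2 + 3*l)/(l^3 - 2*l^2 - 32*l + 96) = l*(l^2 + 4*l + 3)/(l^3 - 2*l^2 - 32*l + 96)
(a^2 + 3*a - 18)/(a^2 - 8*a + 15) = (a + 6)/(a - 5)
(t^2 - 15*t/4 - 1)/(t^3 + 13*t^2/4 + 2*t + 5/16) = 4*(t - 4)/(4*t^2 + 12*t + 5)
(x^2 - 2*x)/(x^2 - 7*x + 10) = x/(x - 5)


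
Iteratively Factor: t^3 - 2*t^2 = (t - 2)*(t^2) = t*(t - 2)*(t)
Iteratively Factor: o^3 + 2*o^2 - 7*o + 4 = (o - 1)*(o^2 + 3*o - 4) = (o - 1)^2*(o + 4)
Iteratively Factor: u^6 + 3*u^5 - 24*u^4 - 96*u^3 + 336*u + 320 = (u - 2)*(u^5 + 5*u^4 - 14*u^3 - 124*u^2 - 248*u - 160) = (u - 2)*(u + 2)*(u^4 + 3*u^3 - 20*u^2 - 84*u - 80) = (u - 2)*(u + 2)^2*(u^3 + u^2 - 22*u - 40) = (u - 2)*(u + 2)^3*(u^2 - u - 20) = (u - 2)*(u + 2)^3*(u + 4)*(u - 5)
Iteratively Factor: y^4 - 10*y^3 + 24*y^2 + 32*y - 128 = (y - 4)*(y^3 - 6*y^2 + 32) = (y - 4)^2*(y^2 - 2*y - 8) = (y - 4)^2*(y + 2)*(y - 4)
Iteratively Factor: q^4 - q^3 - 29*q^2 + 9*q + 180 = (q - 3)*(q^3 + 2*q^2 - 23*q - 60) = (q - 5)*(q - 3)*(q^2 + 7*q + 12) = (q - 5)*(q - 3)*(q + 3)*(q + 4)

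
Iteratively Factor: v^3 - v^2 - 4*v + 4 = (v - 2)*(v^2 + v - 2) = (v - 2)*(v + 2)*(v - 1)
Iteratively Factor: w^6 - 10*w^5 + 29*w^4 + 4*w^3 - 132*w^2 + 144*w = (w - 3)*(w^5 - 7*w^4 + 8*w^3 + 28*w^2 - 48*w) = (w - 3)*(w - 2)*(w^4 - 5*w^3 - 2*w^2 + 24*w) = (w - 3)*(w - 2)*(w + 2)*(w^3 - 7*w^2 + 12*w) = (w - 3)^2*(w - 2)*(w + 2)*(w^2 - 4*w) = (w - 4)*(w - 3)^2*(w - 2)*(w + 2)*(w)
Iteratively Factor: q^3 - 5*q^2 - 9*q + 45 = (q - 5)*(q^2 - 9) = (q - 5)*(q + 3)*(q - 3)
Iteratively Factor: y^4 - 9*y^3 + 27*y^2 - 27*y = (y - 3)*(y^3 - 6*y^2 + 9*y) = (y - 3)^2*(y^2 - 3*y) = (y - 3)^3*(y)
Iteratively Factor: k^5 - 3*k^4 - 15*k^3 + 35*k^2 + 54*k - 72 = (k - 4)*(k^4 + k^3 - 11*k^2 - 9*k + 18) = (k - 4)*(k - 3)*(k^3 + 4*k^2 + k - 6) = (k - 4)*(k - 3)*(k + 3)*(k^2 + k - 2) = (k - 4)*(k - 3)*(k - 1)*(k + 3)*(k + 2)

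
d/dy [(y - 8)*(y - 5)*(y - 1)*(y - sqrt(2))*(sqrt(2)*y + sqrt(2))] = 5*sqrt(2)*y^4 - 52*sqrt(2)*y^3 - 8*y^3 + 78*y^2 + 117*sqrt(2)*y^2 - 156*y + 26*sqrt(2)*y - 40*sqrt(2) - 26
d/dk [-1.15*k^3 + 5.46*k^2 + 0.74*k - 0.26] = -3.45*k^2 + 10.92*k + 0.74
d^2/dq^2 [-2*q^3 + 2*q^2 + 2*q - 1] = 4 - 12*q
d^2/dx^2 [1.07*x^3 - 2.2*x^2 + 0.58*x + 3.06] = 6.42*x - 4.4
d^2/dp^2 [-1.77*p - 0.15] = 0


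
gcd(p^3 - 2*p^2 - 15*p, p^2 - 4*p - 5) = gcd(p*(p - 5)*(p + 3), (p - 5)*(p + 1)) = p - 5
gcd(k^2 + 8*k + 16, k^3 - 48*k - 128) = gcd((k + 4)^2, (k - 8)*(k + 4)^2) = k^2 + 8*k + 16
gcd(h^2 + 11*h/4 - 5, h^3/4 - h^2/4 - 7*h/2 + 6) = h + 4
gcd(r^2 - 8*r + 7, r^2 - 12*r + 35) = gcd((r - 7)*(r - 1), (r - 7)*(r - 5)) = r - 7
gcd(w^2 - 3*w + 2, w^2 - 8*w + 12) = w - 2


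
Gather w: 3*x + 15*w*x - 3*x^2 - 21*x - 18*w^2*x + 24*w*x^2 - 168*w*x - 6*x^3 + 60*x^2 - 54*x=-18*w^2*x + w*(24*x^2 - 153*x) - 6*x^3 + 57*x^2 - 72*x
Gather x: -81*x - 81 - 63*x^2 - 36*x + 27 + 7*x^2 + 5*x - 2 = -56*x^2 - 112*x - 56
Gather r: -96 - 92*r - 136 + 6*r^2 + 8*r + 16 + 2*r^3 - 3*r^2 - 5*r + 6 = 2*r^3 + 3*r^2 - 89*r - 210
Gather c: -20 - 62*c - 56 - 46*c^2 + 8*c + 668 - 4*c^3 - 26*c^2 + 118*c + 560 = -4*c^3 - 72*c^2 + 64*c + 1152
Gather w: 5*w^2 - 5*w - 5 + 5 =5*w^2 - 5*w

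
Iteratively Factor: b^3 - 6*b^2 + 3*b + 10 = (b - 2)*(b^2 - 4*b - 5) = (b - 2)*(b + 1)*(b - 5)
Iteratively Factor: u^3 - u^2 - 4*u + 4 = (u - 2)*(u^2 + u - 2) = (u - 2)*(u - 1)*(u + 2)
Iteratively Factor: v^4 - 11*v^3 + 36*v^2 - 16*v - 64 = (v - 4)*(v^3 - 7*v^2 + 8*v + 16) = (v - 4)^2*(v^2 - 3*v - 4) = (v - 4)^2*(v + 1)*(v - 4)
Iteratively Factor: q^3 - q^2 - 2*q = (q + 1)*(q^2 - 2*q) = q*(q + 1)*(q - 2)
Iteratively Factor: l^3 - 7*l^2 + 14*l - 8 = (l - 1)*(l^2 - 6*l + 8) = (l - 2)*(l - 1)*(l - 4)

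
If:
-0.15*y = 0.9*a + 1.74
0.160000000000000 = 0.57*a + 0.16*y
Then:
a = -5.17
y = 19.42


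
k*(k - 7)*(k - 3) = k^3 - 10*k^2 + 21*k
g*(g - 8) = g^2 - 8*g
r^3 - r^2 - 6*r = r*(r - 3)*(r + 2)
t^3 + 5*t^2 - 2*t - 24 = (t - 2)*(t + 3)*(t + 4)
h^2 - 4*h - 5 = (h - 5)*(h + 1)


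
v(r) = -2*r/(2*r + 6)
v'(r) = 4*r/(2*r + 6)^2 - 2/(2*r + 6)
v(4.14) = -0.58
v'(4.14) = -0.06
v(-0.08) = 0.03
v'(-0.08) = -0.35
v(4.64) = -0.61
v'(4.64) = -0.05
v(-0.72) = 0.32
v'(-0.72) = -0.58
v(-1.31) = 0.78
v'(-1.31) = -1.05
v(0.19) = -0.06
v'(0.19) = -0.29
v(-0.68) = 0.29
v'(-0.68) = -0.56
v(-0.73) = 0.32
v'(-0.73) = -0.58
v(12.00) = -0.80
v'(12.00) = -0.01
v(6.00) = -0.67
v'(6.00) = -0.04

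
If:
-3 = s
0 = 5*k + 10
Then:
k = -2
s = -3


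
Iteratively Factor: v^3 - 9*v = (v + 3)*(v^2 - 3*v) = v*(v + 3)*(v - 3)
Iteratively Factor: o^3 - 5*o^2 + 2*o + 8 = (o - 2)*(o^2 - 3*o - 4) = (o - 2)*(o + 1)*(o - 4)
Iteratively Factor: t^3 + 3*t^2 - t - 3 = (t + 1)*(t^2 + 2*t - 3) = (t + 1)*(t + 3)*(t - 1)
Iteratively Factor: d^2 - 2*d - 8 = (d + 2)*(d - 4)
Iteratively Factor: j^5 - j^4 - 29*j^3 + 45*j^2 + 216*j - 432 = (j - 3)*(j^4 + 2*j^3 - 23*j^2 - 24*j + 144) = (j - 3)*(j + 4)*(j^3 - 2*j^2 - 15*j + 36) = (j - 3)*(j + 4)^2*(j^2 - 6*j + 9) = (j - 3)^2*(j + 4)^2*(j - 3)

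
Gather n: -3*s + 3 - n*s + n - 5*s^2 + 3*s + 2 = n*(1 - s) - 5*s^2 + 5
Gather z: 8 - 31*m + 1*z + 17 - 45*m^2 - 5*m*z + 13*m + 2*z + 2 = -45*m^2 - 18*m + z*(3 - 5*m) + 27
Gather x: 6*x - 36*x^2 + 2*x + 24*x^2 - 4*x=-12*x^2 + 4*x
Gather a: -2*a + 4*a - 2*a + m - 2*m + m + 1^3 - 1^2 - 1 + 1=0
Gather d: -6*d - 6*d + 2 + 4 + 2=8 - 12*d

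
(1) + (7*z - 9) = 7*z - 8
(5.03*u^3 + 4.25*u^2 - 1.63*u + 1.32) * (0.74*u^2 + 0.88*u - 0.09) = 3.7222*u^5 + 7.5714*u^4 + 2.0811*u^3 - 0.8401*u^2 + 1.3083*u - 0.1188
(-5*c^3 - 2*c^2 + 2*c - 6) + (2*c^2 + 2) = -5*c^3 + 2*c - 4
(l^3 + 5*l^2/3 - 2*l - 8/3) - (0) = l^3 + 5*l^2/3 - 2*l - 8/3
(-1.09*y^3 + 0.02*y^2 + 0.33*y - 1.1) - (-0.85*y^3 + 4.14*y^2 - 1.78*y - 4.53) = -0.24*y^3 - 4.12*y^2 + 2.11*y + 3.43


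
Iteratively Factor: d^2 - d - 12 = (d + 3)*(d - 4)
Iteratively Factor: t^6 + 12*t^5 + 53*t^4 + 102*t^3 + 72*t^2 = (t + 4)*(t^5 + 8*t^4 + 21*t^3 + 18*t^2) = (t + 3)*(t + 4)*(t^4 + 5*t^3 + 6*t^2) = t*(t + 3)*(t + 4)*(t^3 + 5*t^2 + 6*t) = t*(t + 3)^2*(t + 4)*(t^2 + 2*t) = t*(t + 2)*(t + 3)^2*(t + 4)*(t)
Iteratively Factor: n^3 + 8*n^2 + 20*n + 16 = (n + 4)*(n^2 + 4*n + 4) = (n + 2)*(n + 4)*(n + 2)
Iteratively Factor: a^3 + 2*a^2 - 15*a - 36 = (a + 3)*(a^2 - a - 12) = (a + 3)^2*(a - 4)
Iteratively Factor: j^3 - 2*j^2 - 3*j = (j + 1)*(j^2 - 3*j) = j*(j + 1)*(j - 3)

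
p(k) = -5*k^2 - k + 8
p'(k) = -10*k - 1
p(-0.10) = 8.05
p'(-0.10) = 0.00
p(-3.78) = -59.66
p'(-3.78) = 36.80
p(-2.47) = -20.03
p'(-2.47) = 23.70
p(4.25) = -86.56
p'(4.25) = -43.50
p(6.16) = -187.89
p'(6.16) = -62.60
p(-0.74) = 6.00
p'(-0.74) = 6.40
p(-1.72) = -5.07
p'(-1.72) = 16.20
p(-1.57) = -2.75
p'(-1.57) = 14.70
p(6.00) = -178.00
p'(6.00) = -61.00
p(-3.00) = -34.00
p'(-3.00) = 29.00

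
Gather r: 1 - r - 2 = -r - 1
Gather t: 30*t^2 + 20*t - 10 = 30*t^2 + 20*t - 10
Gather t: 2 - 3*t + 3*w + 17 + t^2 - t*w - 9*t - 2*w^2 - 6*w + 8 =t^2 + t*(-w - 12) - 2*w^2 - 3*w + 27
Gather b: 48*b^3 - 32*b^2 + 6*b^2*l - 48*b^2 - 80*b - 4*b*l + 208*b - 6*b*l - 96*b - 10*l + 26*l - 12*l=48*b^3 + b^2*(6*l - 80) + b*(32 - 10*l) + 4*l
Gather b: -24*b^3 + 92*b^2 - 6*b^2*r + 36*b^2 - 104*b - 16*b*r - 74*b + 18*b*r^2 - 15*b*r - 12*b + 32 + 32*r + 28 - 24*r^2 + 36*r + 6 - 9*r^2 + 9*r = -24*b^3 + b^2*(128 - 6*r) + b*(18*r^2 - 31*r - 190) - 33*r^2 + 77*r + 66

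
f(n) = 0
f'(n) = 0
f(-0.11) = 0.00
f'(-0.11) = 0.00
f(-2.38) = 0.00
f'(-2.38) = 0.00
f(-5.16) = 0.00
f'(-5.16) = 0.00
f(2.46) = 0.00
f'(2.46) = 0.00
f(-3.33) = 0.00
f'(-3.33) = 0.00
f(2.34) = 0.00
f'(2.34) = 0.00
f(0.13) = 0.00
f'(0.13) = 0.00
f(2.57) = 0.00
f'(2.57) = 0.00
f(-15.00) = 0.00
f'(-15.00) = 0.00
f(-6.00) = 0.00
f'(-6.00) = 0.00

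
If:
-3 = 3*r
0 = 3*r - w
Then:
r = -1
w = -3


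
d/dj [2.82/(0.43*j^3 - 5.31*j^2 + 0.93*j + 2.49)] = (-3.6378*j^2 + 29.9484*j - 2.6226)/(0.43*j^3 - 5.31*j^2 + 0.93*j + 2.49)^2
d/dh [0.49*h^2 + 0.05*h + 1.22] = 0.98*h + 0.05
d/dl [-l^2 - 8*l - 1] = -2*l - 8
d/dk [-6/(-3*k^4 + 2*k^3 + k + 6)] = 6*(-12*k^3 + 6*k^2 + 1)/(-3*k^4 + 2*k^3 + k + 6)^2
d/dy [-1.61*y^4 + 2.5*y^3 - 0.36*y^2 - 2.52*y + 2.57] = -6.44*y^3 + 7.5*y^2 - 0.72*y - 2.52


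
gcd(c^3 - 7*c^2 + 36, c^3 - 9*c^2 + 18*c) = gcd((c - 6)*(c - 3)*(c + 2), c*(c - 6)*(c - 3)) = c^2 - 9*c + 18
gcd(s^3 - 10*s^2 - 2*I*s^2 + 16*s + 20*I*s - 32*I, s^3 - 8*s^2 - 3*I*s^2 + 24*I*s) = s - 8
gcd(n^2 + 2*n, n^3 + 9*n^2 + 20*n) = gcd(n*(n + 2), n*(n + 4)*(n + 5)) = n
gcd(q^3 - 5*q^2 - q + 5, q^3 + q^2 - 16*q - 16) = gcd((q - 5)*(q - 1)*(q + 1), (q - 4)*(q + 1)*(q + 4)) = q + 1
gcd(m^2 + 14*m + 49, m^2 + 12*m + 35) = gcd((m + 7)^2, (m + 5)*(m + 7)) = m + 7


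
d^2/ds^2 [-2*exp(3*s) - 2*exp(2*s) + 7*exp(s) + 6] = (-18*exp(2*s) - 8*exp(s) + 7)*exp(s)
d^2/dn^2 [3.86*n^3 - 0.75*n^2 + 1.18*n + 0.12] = 23.16*n - 1.5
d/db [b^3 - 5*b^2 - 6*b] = 3*b^2 - 10*b - 6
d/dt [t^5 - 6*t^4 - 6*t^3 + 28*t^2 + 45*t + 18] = 5*t^4 - 24*t^3 - 18*t^2 + 56*t + 45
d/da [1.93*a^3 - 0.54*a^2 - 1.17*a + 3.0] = 5.79*a^2 - 1.08*a - 1.17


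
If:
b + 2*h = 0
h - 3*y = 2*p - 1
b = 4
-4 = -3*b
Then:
No Solution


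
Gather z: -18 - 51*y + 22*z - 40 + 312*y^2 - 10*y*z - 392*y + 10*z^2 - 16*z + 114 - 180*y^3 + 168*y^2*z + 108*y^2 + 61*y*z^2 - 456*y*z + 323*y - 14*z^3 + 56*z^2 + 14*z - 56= -180*y^3 + 420*y^2 - 120*y - 14*z^3 + z^2*(61*y + 66) + z*(168*y^2 - 466*y + 20)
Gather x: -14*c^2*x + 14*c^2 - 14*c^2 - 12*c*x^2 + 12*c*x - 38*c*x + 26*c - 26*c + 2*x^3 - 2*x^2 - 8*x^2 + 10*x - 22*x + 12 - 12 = 2*x^3 + x^2*(-12*c - 10) + x*(-14*c^2 - 26*c - 12)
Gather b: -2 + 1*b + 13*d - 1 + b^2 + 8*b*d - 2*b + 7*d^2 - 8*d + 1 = b^2 + b*(8*d - 1) + 7*d^2 + 5*d - 2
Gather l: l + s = l + s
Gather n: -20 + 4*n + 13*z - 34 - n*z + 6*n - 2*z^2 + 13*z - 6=n*(10 - z) - 2*z^2 + 26*z - 60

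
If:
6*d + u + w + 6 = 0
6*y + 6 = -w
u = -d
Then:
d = 6*y/5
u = -6*y/5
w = -6*y - 6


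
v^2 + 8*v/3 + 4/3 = (v + 2/3)*(v + 2)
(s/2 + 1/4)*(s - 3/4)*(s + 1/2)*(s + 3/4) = s^4/2 + s^3/2 - 5*s^2/32 - 9*s/32 - 9/128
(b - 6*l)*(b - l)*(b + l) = b^3 - 6*b^2*l - b*l^2 + 6*l^3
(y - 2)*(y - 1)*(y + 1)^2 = y^4 - y^3 - 3*y^2 + y + 2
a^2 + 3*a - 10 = (a - 2)*(a + 5)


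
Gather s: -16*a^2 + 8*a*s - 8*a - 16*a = -16*a^2 + 8*a*s - 24*a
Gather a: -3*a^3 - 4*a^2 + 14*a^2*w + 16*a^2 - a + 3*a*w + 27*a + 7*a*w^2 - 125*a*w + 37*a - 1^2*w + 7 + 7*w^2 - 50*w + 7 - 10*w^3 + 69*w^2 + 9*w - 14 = -3*a^3 + a^2*(14*w + 12) + a*(7*w^2 - 122*w + 63) - 10*w^3 + 76*w^2 - 42*w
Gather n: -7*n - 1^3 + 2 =1 - 7*n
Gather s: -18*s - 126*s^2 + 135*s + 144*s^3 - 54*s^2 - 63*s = 144*s^3 - 180*s^2 + 54*s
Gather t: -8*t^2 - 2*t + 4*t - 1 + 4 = -8*t^2 + 2*t + 3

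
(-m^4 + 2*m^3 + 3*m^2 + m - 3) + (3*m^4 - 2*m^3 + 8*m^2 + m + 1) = 2*m^4 + 11*m^2 + 2*m - 2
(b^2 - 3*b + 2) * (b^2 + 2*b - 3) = b^4 - b^3 - 7*b^2 + 13*b - 6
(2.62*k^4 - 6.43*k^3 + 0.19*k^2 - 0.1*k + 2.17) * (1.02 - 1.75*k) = -4.585*k^5 + 13.9249*k^4 - 6.8911*k^3 + 0.3688*k^2 - 3.8995*k + 2.2134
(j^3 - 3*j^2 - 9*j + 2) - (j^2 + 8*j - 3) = j^3 - 4*j^2 - 17*j + 5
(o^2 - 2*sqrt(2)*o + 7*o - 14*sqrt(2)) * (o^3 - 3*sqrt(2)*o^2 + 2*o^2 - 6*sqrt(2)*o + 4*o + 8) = o^5 - 5*sqrt(2)*o^4 + 9*o^4 - 45*sqrt(2)*o^3 + 30*o^3 - 78*sqrt(2)*o^2 + 144*o^2 - 72*sqrt(2)*o + 224*o - 112*sqrt(2)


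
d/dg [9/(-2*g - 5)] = 18/(2*g + 5)^2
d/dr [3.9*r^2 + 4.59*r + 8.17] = 7.8*r + 4.59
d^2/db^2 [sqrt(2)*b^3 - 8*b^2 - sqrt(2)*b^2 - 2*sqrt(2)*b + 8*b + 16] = 6*sqrt(2)*b - 16 - 2*sqrt(2)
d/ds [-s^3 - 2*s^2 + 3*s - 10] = -3*s^2 - 4*s + 3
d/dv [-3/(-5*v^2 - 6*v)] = 6*(-5*v - 3)/(v^2*(5*v + 6)^2)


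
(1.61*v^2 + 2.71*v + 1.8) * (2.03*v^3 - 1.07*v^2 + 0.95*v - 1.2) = 3.2683*v^5 + 3.7786*v^4 + 2.2838*v^3 - 1.2835*v^2 - 1.542*v - 2.16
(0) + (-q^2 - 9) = -q^2 - 9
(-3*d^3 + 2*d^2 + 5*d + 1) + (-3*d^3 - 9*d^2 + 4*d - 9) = -6*d^3 - 7*d^2 + 9*d - 8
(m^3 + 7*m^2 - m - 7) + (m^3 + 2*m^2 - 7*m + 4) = 2*m^3 + 9*m^2 - 8*m - 3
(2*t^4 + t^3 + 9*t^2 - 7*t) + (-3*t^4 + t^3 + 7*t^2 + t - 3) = -t^4 + 2*t^3 + 16*t^2 - 6*t - 3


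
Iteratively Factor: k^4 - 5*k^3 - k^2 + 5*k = (k + 1)*(k^3 - 6*k^2 + 5*k) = (k - 5)*(k + 1)*(k^2 - k) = k*(k - 5)*(k + 1)*(k - 1)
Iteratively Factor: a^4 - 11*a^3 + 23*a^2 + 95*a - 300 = (a + 3)*(a^3 - 14*a^2 + 65*a - 100) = (a - 4)*(a + 3)*(a^2 - 10*a + 25) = (a - 5)*(a - 4)*(a + 3)*(a - 5)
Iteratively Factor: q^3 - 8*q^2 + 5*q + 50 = (q - 5)*(q^2 - 3*q - 10) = (q - 5)*(q + 2)*(q - 5)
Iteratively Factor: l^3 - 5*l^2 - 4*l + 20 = (l - 5)*(l^2 - 4) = (l - 5)*(l - 2)*(l + 2)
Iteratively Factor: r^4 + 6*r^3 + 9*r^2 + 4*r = (r + 1)*(r^3 + 5*r^2 + 4*r) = (r + 1)^2*(r^2 + 4*r) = r*(r + 1)^2*(r + 4)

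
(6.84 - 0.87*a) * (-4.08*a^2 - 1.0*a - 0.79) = 3.5496*a^3 - 27.0372*a^2 - 6.1527*a - 5.4036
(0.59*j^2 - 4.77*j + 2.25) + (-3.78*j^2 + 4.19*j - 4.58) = -3.19*j^2 - 0.579999999999999*j - 2.33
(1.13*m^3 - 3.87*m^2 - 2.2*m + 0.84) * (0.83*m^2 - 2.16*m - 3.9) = 0.9379*m^5 - 5.6529*m^4 + 2.1262*m^3 + 20.5422*m^2 + 6.7656*m - 3.276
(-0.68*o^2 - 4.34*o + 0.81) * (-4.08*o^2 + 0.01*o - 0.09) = 2.7744*o^4 + 17.7004*o^3 - 3.287*o^2 + 0.3987*o - 0.0729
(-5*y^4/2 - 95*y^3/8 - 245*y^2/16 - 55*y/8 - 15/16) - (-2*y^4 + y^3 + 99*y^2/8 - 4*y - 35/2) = -y^4/2 - 103*y^3/8 - 443*y^2/16 - 23*y/8 + 265/16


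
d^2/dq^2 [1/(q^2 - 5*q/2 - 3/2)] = 4*(4*q^2 - 10*q - (4*q - 5)^2 - 6)/(-2*q^2 + 5*q + 3)^3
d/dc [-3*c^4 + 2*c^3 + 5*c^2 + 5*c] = -12*c^3 + 6*c^2 + 10*c + 5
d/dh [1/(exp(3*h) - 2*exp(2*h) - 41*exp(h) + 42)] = (-3*exp(2*h) + 4*exp(h) + 41)*exp(h)/(exp(3*h) - 2*exp(2*h) - 41*exp(h) + 42)^2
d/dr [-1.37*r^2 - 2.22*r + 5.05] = -2.74*r - 2.22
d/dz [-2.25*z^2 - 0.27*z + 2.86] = -4.5*z - 0.27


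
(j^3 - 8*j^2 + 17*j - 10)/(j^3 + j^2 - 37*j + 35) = (j - 2)/(j + 7)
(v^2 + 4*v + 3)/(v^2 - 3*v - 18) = (v + 1)/(v - 6)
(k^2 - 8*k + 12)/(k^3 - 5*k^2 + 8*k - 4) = (k - 6)/(k^2 - 3*k + 2)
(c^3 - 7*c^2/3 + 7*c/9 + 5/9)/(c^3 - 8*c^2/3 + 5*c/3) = (c + 1/3)/c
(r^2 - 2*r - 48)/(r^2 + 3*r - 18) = (r - 8)/(r - 3)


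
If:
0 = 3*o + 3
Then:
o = -1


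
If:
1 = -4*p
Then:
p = -1/4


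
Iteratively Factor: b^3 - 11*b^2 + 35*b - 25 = (b - 5)*(b^2 - 6*b + 5) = (b - 5)^2*(b - 1)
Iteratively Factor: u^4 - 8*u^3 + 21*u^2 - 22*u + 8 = (u - 1)*(u^3 - 7*u^2 + 14*u - 8) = (u - 4)*(u - 1)*(u^2 - 3*u + 2) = (u - 4)*(u - 2)*(u - 1)*(u - 1)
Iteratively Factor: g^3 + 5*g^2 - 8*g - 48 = (g + 4)*(g^2 + g - 12) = (g + 4)^2*(g - 3)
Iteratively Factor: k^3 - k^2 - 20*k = (k)*(k^2 - k - 20) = k*(k - 5)*(k + 4)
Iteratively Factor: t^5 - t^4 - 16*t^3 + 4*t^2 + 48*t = (t + 3)*(t^4 - 4*t^3 - 4*t^2 + 16*t) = (t - 4)*(t + 3)*(t^3 - 4*t) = t*(t - 4)*(t + 3)*(t^2 - 4) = t*(t - 4)*(t - 2)*(t + 3)*(t + 2)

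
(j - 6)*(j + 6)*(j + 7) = j^3 + 7*j^2 - 36*j - 252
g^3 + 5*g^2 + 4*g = g*(g + 1)*(g + 4)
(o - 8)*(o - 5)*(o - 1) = o^3 - 14*o^2 + 53*o - 40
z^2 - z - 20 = (z - 5)*(z + 4)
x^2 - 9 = (x - 3)*(x + 3)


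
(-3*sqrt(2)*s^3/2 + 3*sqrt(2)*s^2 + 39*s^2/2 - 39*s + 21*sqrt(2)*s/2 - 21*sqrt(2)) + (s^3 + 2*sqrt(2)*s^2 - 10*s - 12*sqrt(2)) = -3*sqrt(2)*s^3/2 + s^3 + 5*sqrt(2)*s^2 + 39*s^2/2 - 49*s + 21*sqrt(2)*s/2 - 33*sqrt(2)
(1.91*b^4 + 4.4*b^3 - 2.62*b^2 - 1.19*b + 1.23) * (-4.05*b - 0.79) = -7.7355*b^5 - 19.3289*b^4 + 7.135*b^3 + 6.8893*b^2 - 4.0414*b - 0.9717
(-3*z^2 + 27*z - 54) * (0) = 0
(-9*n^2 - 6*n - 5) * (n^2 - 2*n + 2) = -9*n^4 + 12*n^3 - 11*n^2 - 2*n - 10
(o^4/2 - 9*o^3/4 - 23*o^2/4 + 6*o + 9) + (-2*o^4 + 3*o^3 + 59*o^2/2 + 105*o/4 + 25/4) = -3*o^4/2 + 3*o^3/4 + 95*o^2/4 + 129*o/4 + 61/4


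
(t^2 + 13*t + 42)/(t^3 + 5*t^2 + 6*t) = (t^2 + 13*t + 42)/(t*(t^2 + 5*t + 6))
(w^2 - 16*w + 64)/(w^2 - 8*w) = (w - 8)/w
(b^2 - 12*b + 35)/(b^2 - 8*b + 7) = (b - 5)/(b - 1)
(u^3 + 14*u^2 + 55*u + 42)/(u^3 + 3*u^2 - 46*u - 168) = (u^2 + 8*u + 7)/(u^2 - 3*u - 28)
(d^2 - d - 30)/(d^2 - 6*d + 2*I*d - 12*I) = (d + 5)/(d + 2*I)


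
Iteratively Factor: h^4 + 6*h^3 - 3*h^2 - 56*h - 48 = (h + 4)*(h^3 + 2*h^2 - 11*h - 12) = (h - 3)*(h + 4)*(h^2 + 5*h + 4) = (h - 3)*(h + 1)*(h + 4)*(h + 4)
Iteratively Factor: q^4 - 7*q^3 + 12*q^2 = (q - 3)*(q^3 - 4*q^2) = (q - 4)*(q - 3)*(q^2) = q*(q - 4)*(q - 3)*(q)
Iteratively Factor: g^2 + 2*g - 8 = (g + 4)*(g - 2)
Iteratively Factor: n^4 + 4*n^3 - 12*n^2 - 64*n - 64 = (n + 2)*(n^3 + 2*n^2 - 16*n - 32) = (n - 4)*(n + 2)*(n^2 + 6*n + 8) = (n - 4)*(n + 2)*(n + 4)*(n + 2)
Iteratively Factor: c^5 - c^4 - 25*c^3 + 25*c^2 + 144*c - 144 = (c + 4)*(c^4 - 5*c^3 - 5*c^2 + 45*c - 36) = (c - 3)*(c + 4)*(c^3 - 2*c^2 - 11*c + 12) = (c - 3)*(c + 3)*(c + 4)*(c^2 - 5*c + 4) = (c - 4)*(c - 3)*(c + 3)*(c + 4)*(c - 1)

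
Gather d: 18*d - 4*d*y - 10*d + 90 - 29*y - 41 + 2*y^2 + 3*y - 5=d*(8 - 4*y) + 2*y^2 - 26*y + 44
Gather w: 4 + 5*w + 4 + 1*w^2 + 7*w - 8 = w^2 + 12*w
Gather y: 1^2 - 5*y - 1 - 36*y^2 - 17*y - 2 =-36*y^2 - 22*y - 2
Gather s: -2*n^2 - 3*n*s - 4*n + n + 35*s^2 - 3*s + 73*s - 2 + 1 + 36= -2*n^2 - 3*n + 35*s^2 + s*(70 - 3*n) + 35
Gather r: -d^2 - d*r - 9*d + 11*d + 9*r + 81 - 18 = -d^2 + 2*d + r*(9 - d) + 63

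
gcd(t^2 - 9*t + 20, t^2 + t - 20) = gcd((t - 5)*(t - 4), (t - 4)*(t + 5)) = t - 4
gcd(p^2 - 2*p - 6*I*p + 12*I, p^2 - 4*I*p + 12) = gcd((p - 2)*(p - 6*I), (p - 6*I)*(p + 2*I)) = p - 6*I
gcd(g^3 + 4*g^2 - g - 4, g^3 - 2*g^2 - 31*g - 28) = g^2 + 5*g + 4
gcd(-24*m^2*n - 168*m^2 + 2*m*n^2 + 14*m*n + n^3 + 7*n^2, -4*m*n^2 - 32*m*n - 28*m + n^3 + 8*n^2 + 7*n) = 4*m*n + 28*m - n^2 - 7*n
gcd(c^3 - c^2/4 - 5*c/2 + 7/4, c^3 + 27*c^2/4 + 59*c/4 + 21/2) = c + 7/4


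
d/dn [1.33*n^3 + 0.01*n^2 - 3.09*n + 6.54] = 3.99*n^2 + 0.02*n - 3.09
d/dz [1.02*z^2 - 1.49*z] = 2.04*z - 1.49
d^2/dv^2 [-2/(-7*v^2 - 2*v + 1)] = 4*(-49*v^2 - 14*v + 4*(7*v + 1)^2 + 7)/(7*v^2 + 2*v - 1)^3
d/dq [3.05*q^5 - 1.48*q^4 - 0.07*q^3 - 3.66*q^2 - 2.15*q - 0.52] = 15.25*q^4 - 5.92*q^3 - 0.21*q^2 - 7.32*q - 2.15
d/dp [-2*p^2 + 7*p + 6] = 7 - 4*p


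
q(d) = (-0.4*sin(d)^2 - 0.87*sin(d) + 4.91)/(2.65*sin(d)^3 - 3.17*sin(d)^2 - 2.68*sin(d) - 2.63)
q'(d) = (-0.8*sin(d)*cos(d) - 0.87*cos(d))/(2.65*sin(d)^3 - 3.17*sin(d)^2 - 2.68*sin(d) - 2.63) + (-7.95*sin(d)^2*cos(d) + 6.34*sin(d)*cos(d) + 2.68*cos(d))*(-0.4*sin(d)^2 - 0.87*sin(d) + 4.91)/(2.65*sin(d)^3 - 3.17*sin(d)^2 - 2.68*sin(d) - 2.63)^2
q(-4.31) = -0.66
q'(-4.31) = -0.19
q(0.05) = -1.76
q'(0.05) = 2.21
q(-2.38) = -1.68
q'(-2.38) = 2.04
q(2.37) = -0.80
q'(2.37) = -0.56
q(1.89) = -0.65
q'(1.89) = -0.14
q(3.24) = -2.08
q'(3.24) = -2.04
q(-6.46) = -2.22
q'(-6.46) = 1.59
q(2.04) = -0.67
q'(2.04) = -0.23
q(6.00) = -2.34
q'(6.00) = 0.58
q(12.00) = -2.09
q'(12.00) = -1.97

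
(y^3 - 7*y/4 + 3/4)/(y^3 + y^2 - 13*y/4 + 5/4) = (2*y + 3)/(2*y + 5)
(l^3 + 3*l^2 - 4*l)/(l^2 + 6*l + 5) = l*(l^2 + 3*l - 4)/(l^2 + 6*l + 5)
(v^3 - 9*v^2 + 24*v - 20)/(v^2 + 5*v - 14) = (v^2 - 7*v + 10)/(v + 7)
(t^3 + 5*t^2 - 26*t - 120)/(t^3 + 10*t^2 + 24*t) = (t - 5)/t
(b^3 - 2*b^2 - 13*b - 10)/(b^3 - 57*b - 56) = (b^2 - 3*b - 10)/(b^2 - b - 56)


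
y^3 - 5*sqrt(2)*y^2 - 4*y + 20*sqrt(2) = (y - 2)*(y + 2)*(y - 5*sqrt(2))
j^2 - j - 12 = (j - 4)*(j + 3)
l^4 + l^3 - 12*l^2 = l^2*(l - 3)*(l + 4)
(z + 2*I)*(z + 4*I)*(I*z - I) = I*z^3 - 6*z^2 - I*z^2 + 6*z - 8*I*z + 8*I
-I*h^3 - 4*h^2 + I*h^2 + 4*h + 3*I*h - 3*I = (h - 3*I)*(h - I)*(-I*h + I)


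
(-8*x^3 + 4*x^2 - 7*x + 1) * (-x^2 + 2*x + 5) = 8*x^5 - 20*x^4 - 25*x^3 + 5*x^2 - 33*x + 5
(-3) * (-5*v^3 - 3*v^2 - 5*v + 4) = 15*v^3 + 9*v^2 + 15*v - 12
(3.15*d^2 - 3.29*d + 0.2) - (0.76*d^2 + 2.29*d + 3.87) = 2.39*d^2 - 5.58*d - 3.67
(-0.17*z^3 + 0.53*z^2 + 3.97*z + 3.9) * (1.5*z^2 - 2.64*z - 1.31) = -0.255*z^5 + 1.2438*z^4 + 4.7785*z^3 - 5.3251*z^2 - 15.4967*z - 5.109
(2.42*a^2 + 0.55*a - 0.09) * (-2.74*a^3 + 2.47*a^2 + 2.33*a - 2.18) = -6.6308*a^5 + 4.4704*a^4 + 7.2437*a^3 - 4.2164*a^2 - 1.4087*a + 0.1962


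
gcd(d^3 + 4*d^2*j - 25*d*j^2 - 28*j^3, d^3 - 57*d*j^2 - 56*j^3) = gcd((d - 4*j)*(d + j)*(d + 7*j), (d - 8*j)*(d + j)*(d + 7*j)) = d^2 + 8*d*j + 7*j^2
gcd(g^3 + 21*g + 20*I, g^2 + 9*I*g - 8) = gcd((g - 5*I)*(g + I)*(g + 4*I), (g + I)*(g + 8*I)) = g + I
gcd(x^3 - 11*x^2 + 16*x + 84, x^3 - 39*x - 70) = x^2 - 5*x - 14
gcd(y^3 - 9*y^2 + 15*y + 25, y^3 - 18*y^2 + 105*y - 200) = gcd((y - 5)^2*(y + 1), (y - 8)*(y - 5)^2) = y^2 - 10*y + 25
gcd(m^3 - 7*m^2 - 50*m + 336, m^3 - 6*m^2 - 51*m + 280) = m^2 - m - 56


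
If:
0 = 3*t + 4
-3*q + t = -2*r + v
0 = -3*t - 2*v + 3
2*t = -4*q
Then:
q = 2/3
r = 41/12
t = -4/3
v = 7/2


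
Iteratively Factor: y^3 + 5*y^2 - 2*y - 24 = (y + 3)*(y^2 + 2*y - 8) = (y + 3)*(y + 4)*(y - 2)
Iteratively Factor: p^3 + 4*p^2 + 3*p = (p + 3)*(p^2 + p) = p*(p + 3)*(p + 1)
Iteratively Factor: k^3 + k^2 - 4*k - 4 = (k - 2)*(k^2 + 3*k + 2) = (k - 2)*(k + 2)*(k + 1)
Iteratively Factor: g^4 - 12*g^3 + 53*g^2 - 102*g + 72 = (g - 3)*(g^3 - 9*g^2 + 26*g - 24) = (g - 4)*(g - 3)*(g^2 - 5*g + 6) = (g - 4)*(g - 3)^2*(g - 2)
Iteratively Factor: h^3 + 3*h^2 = (h)*(h^2 + 3*h) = h*(h + 3)*(h)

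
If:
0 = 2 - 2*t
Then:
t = 1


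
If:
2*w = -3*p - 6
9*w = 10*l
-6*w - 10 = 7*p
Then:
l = 27/10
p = -4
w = 3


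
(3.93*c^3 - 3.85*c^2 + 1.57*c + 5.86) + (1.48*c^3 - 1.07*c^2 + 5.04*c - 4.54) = 5.41*c^3 - 4.92*c^2 + 6.61*c + 1.32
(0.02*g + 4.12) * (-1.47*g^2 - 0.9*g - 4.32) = -0.0294*g^3 - 6.0744*g^2 - 3.7944*g - 17.7984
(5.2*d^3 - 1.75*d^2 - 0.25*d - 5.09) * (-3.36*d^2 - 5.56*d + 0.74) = -17.472*d^5 - 23.032*d^4 + 14.418*d^3 + 17.1974*d^2 + 28.1154*d - 3.7666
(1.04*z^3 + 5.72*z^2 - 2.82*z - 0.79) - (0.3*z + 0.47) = 1.04*z^3 + 5.72*z^2 - 3.12*z - 1.26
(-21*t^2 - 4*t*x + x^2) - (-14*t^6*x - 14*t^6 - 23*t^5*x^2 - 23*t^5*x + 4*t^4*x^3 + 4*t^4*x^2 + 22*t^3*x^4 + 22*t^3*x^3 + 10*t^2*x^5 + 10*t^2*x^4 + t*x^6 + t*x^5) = 14*t^6*x + 14*t^6 + 23*t^5*x^2 + 23*t^5*x - 4*t^4*x^3 - 4*t^4*x^2 - 22*t^3*x^4 - 22*t^3*x^3 - 10*t^2*x^5 - 10*t^2*x^4 - 21*t^2 - t*x^6 - t*x^5 - 4*t*x + x^2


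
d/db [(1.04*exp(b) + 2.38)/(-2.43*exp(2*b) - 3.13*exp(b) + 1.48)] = (2.5272*exp(2*b) + 11.5668*exp(b) + 8.9886)*exp(b)/(5.9049*exp(4*b) + 15.2118*exp(3*b) + 2.6041*exp(2*b) - 9.2648*exp(b) + 2.1904)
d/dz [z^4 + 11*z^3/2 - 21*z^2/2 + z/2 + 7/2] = 4*z^3 + 33*z^2/2 - 21*z + 1/2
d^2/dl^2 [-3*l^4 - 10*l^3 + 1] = 12*l*(-3*l - 5)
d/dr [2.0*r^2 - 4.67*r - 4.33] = 4.0*r - 4.67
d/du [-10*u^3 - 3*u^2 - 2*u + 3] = -30*u^2 - 6*u - 2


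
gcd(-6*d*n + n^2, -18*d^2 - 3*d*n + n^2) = 6*d - n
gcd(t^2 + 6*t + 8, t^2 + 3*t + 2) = t + 2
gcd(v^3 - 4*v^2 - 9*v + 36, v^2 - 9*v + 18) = v - 3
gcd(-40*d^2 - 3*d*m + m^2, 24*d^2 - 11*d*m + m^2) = 8*d - m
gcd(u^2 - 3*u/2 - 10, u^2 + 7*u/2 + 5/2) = u + 5/2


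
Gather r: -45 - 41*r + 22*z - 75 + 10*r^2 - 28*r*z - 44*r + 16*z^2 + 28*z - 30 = 10*r^2 + r*(-28*z - 85) + 16*z^2 + 50*z - 150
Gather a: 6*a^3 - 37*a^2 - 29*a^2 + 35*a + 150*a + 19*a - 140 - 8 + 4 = 6*a^3 - 66*a^2 + 204*a - 144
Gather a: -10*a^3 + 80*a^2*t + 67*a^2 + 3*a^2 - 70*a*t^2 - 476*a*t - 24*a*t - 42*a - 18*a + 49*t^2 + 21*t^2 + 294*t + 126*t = -10*a^3 + a^2*(80*t + 70) + a*(-70*t^2 - 500*t - 60) + 70*t^2 + 420*t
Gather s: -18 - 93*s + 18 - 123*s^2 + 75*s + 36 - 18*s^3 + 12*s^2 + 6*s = -18*s^3 - 111*s^2 - 12*s + 36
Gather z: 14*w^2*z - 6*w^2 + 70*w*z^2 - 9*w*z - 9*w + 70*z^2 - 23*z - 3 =-6*w^2 - 9*w + z^2*(70*w + 70) + z*(14*w^2 - 9*w - 23) - 3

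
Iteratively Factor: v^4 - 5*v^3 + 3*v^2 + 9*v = (v - 3)*(v^3 - 2*v^2 - 3*v) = (v - 3)^2*(v^2 + v) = (v - 3)^2*(v + 1)*(v)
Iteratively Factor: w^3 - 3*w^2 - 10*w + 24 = (w - 2)*(w^2 - w - 12) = (w - 2)*(w + 3)*(w - 4)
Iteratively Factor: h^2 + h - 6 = (h - 2)*(h + 3)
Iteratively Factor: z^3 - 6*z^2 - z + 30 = (z - 3)*(z^2 - 3*z - 10) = (z - 5)*(z - 3)*(z + 2)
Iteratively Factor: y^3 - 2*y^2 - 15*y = (y + 3)*(y^2 - 5*y) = (y - 5)*(y + 3)*(y)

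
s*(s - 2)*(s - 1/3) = s^3 - 7*s^2/3 + 2*s/3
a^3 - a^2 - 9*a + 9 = (a - 3)*(a - 1)*(a + 3)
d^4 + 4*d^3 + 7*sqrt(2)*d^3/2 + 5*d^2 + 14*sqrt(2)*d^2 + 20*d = d*(d + 4)*(d + sqrt(2))*(d + 5*sqrt(2)/2)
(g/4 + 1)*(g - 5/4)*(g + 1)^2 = g^4/4 + 19*g^3/16 + 3*g^2/8 - 29*g/16 - 5/4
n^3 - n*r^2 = n*(n - r)*(n + r)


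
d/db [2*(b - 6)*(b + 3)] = 4*b - 6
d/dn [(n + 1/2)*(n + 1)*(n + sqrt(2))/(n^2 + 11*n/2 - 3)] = (4*n^4 + 44*n^3 - 5*n^2 + 16*sqrt(2)*n^2 - 28*sqrt(2)*n - 36*n - 29*sqrt(2) - 6)/(4*n^4 + 44*n^3 + 97*n^2 - 132*n + 36)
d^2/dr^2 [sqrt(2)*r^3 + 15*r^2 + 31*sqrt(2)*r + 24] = 6*sqrt(2)*r + 30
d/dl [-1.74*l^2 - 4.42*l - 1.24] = -3.48*l - 4.42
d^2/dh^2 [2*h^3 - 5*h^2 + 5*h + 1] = 12*h - 10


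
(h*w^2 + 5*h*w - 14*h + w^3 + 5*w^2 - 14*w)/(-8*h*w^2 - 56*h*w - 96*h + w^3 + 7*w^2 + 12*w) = (-h*w^2 - 5*h*w + 14*h - w^3 - 5*w^2 + 14*w)/(8*h*w^2 + 56*h*w + 96*h - w^3 - 7*w^2 - 12*w)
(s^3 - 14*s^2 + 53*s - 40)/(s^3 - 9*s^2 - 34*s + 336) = (s^2 - 6*s + 5)/(s^2 - s - 42)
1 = 1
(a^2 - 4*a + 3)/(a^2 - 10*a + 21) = (a - 1)/(a - 7)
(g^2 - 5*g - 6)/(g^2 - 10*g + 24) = (g + 1)/(g - 4)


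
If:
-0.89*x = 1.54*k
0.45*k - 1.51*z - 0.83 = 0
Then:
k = 3.35555555555556*z + 1.84444444444444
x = -5.80624219725343*z - 3.19151061173533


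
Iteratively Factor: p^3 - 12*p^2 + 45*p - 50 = (p - 5)*(p^2 - 7*p + 10) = (p - 5)^2*(p - 2)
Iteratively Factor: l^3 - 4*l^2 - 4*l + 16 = (l + 2)*(l^2 - 6*l + 8) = (l - 4)*(l + 2)*(l - 2)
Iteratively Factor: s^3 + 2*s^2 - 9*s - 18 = (s + 3)*(s^2 - s - 6) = (s + 2)*(s + 3)*(s - 3)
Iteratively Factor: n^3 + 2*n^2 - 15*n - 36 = (n - 4)*(n^2 + 6*n + 9) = (n - 4)*(n + 3)*(n + 3)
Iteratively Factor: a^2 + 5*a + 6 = (a + 3)*(a + 2)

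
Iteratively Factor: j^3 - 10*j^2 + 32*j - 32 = (j - 2)*(j^2 - 8*j + 16) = (j - 4)*(j - 2)*(j - 4)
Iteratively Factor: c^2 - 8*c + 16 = (c - 4)*(c - 4)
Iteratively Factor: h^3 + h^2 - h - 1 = (h + 1)*(h^2 - 1) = (h - 1)*(h + 1)*(h + 1)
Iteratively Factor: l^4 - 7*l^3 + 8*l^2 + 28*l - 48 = (l + 2)*(l^3 - 9*l^2 + 26*l - 24) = (l - 3)*(l + 2)*(l^2 - 6*l + 8) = (l - 4)*(l - 3)*(l + 2)*(l - 2)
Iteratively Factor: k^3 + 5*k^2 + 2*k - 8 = (k + 2)*(k^2 + 3*k - 4) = (k + 2)*(k + 4)*(k - 1)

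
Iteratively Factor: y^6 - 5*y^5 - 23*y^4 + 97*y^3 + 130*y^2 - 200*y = (y + 2)*(y^5 - 7*y^4 - 9*y^3 + 115*y^2 - 100*y) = (y - 5)*(y + 2)*(y^4 - 2*y^3 - 19*y^2 + 20*y) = (y - 5)*(y - 1)*(y + 2)*(y^3 - y^2 - 20*y) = (y - 5)^2*(y - 1)*(y + 2)*(y^2 + 4*y) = y*(y - 5)^2*(y - 1)*(y + 2)*(y + 4)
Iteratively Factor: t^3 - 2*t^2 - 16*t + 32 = (t - 2)*(t^2 - 16) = (t - 2)*(t + 4)*(t - 4)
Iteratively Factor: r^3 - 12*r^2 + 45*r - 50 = (r - 5)*(r^2 - 7*r + 10) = (r - 5)*(r - 2)*(r - 5)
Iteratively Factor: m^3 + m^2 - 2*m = (m)*(m^2 + m - 2) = m*(m + 2)*(m - 1)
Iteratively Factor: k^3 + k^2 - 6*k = (k + 3)*(k^2 - 2*k) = (k - 2)*(k + 3)*(k)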